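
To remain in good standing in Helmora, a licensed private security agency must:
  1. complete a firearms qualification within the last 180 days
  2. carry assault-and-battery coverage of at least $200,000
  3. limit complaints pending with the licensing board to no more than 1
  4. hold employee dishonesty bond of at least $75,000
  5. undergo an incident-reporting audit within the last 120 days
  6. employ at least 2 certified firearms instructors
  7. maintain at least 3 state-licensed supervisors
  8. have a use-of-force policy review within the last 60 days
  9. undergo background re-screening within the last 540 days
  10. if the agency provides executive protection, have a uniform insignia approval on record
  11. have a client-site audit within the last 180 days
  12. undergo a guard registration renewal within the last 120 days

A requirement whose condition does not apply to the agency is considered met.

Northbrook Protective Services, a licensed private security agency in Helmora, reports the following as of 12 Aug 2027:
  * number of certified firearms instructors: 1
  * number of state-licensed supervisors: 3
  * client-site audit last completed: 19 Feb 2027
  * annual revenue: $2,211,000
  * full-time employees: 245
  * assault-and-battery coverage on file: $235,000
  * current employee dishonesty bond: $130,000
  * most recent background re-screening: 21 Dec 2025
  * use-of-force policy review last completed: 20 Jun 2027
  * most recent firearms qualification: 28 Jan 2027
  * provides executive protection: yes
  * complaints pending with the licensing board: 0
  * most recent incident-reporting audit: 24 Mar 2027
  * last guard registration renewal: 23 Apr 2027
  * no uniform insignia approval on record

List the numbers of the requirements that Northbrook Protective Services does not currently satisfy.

1. firearms qualification 196 days ago vs limit 180 → not met
2. assault-and-battery coverage $235,000 ≥ $200,000 → met
3. complaints pending with the licensing board 0 ≤ 1 → met
4. employee dishonesty bond $130,000 ≥ $75,000 → met
5. incident-reporting audit 141 days ago vs limit 120 → not met
6. certified firearms instructors 1 < 2 → not met
7. state-licensed supervisors 3 ≥ 3 → met
8. use-of-force policy review 53 days ago vs limit 60 → met
9. background re-screening 599 days ago vs limit 540 → not met
10. condition 'provides executive protection' holds; uniform insignia approval absent → not met
11. client-site audit 174 days ago vs limit 180 → met
12. guard registration renewal 111 days ago vs limit 120 → met
Not met: 1, 5, 6, 9, 10

1, 5, 6, 9, 10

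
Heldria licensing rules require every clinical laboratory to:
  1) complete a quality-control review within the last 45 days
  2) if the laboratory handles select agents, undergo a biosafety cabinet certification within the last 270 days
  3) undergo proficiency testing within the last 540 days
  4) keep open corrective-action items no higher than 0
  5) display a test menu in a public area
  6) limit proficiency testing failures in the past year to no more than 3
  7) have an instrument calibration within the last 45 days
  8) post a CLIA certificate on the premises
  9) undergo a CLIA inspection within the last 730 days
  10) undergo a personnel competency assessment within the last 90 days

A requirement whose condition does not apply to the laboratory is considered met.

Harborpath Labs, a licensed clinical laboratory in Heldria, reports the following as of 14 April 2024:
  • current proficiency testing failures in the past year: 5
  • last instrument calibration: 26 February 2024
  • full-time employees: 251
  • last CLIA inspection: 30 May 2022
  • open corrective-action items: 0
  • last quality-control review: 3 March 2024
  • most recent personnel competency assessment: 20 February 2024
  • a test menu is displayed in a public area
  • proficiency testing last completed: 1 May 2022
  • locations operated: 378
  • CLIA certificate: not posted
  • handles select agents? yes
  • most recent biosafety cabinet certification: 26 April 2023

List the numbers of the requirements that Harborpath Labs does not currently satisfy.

2, 3, 6, 7, 8

1. quality-control review 42 days ago vs limit 45 → met
2. condition 'handles select agents' holds; biosafety cabinet certification 354 days ago vs limit 270 → not met
3. proficiency testing 714 days ago vs limit 540 → not met
4. open corrective-action items 0 ≤ 0 → met
5. test menu present → met
6. proficiency testing failures in the past year 5 > 3 → not met
7. instrument calibration 48 days ago vs limit 45 → not met
8. CLIA certificate absent → not met
9. CLIA inspection 685 days ago vs limit 730 → met
10. personnel competency assessment 54 days ago vs limit 90 → met
Not met: 2, 3, 6, 7, 8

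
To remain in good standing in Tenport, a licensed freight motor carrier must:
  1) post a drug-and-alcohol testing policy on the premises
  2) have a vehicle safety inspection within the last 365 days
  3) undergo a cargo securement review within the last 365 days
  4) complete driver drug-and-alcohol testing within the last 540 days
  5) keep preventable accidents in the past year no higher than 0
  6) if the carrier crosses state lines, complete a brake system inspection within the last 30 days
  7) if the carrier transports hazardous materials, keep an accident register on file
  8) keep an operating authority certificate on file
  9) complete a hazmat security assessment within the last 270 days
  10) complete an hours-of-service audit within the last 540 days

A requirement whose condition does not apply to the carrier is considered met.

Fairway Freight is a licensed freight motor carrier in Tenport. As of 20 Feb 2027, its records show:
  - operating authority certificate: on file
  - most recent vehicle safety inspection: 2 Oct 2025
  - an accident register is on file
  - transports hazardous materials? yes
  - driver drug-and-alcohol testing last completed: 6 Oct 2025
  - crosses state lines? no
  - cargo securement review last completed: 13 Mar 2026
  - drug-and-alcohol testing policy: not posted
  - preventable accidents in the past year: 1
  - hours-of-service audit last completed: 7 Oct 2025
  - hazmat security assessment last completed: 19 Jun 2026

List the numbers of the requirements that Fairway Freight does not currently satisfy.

1. drug-and-alcohol testing policy absent → not met
2. vehicle safety inspection 506 days ago vs limit 365 → not met
3. cargo securement review 344 days ago vs limit 365 → met
4. driver drug-and-alcohol testing 502 days ago vs limit 540 → met
5. preventable accidents in the past year 1 > 0 → not met
6. condition 'crosses state lines' does not hold → requirement n/a → met
7. condition 'transports hazardous materials' holds; accident register present → met
8. operating authority certificate present → met
9. hazmat security assessment 246 days ago vs limit 270 → met
10. hours-of-service audit 501 days ago vs limit 540 → met
Not met: 1, 2, 5

1, 2, 5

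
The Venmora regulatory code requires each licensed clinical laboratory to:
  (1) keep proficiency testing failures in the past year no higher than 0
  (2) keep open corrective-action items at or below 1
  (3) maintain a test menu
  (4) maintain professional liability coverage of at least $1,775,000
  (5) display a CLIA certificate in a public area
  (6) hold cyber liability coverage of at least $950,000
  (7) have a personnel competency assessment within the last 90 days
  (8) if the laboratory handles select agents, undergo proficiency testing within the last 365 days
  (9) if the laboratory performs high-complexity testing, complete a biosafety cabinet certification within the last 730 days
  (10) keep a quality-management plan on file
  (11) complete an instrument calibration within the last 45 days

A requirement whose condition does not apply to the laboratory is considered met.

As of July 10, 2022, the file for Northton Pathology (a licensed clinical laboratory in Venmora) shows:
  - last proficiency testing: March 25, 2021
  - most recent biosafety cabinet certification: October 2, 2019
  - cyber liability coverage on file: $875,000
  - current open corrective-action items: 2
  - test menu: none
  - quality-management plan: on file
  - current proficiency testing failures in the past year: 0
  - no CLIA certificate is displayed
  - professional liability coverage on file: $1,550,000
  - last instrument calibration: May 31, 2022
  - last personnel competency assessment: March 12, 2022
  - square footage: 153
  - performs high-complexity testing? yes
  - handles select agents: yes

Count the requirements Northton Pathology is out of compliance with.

1. proficiency testing failures in the past year 0 ≤ 0 → met
2. open corrective-action items 2 > 1 → not met
3. test menu absent → not met
4. professional liability coverage $1,550,000 < $1,775,000 → not met
5. CLIA certificate absent → not met
6. cyber liability coverage $875,000 < $950,000 → not met
7. personnel competency assessment 120 days ago vs limit 90 → not met
8. condition 'handles select agents' holds; proficiency testing 472 days ago vs limit 365 → not met
9. condition 'performs high-complexity testing' holds; biosafety cabinet certification 1012 days ago vs limit 730 → not met
10. quality-management plan present → met
11. instrument calibration 40 days ago vs limit 45 → met
Not met: 8 of 11

8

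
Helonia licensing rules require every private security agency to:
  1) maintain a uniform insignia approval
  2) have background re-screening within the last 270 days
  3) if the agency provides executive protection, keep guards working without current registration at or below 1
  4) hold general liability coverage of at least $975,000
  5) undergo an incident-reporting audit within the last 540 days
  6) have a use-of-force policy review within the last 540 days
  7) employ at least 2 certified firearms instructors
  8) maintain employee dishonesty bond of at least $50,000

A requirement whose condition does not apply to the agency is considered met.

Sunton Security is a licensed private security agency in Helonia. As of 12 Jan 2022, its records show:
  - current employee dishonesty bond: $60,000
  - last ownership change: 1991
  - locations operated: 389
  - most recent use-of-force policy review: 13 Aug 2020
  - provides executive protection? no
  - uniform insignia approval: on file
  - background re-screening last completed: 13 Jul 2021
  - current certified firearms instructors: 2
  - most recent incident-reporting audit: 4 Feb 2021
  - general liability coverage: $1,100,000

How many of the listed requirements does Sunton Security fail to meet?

0

1. uniform insignia approval present → met
2. background re-screening 183 days ago vs limit 270 → met
3. condition 'provides executive protection' does not hold → requirement n/a → met
4. general liability coverage $1,100,000 ≥ $975,000 → met
5. incident-reporting audit 342 days ago vs limit 540 → met
6. use-of-force policy review 517 days ago vs limit 540 → met
7. certified firearms instructors 2 ≥ 2 → met
8. employee dishonesty bond $60,000 ≥ $50,000 → met
Not met: 0 of 8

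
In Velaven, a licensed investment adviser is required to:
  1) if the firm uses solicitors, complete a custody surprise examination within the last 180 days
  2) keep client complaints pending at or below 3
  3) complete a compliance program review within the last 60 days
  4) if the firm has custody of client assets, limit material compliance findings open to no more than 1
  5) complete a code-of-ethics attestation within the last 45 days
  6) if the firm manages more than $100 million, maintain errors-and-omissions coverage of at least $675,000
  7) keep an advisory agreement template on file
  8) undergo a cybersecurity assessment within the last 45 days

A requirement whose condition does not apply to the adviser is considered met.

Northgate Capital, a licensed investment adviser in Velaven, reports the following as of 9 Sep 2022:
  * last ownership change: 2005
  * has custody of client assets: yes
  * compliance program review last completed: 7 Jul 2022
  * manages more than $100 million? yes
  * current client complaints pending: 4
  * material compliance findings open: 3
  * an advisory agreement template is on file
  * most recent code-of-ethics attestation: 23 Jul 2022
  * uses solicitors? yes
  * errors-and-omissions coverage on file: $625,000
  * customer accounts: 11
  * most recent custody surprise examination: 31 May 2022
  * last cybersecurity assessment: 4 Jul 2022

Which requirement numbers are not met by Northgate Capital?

2, 3, 4, 5, 6, 8

1. condition 'uses solicitors' holds; custody surprise examination 101 days ago vs limit 180 → met
2. client complaints pending 4 > 3 → not met
3. compliance program review 64 days ago vs limit 60 → not met
4. condition 'has custody of client assets' holds; material compliance findings open 3 > 1 → not met
5. code-of-ethics attestation 48 days ago vs limit 45 → not met
6. condition 'manages more than $100 million' holds; errors-and-omissions coverage $625,000 < $675,000 → not met
7. advisory agreement template present → met
8. cybersecurity assessment 67 days ago vs limit 45 → not met
Not met: 2, 3, 4, 5, 6, 8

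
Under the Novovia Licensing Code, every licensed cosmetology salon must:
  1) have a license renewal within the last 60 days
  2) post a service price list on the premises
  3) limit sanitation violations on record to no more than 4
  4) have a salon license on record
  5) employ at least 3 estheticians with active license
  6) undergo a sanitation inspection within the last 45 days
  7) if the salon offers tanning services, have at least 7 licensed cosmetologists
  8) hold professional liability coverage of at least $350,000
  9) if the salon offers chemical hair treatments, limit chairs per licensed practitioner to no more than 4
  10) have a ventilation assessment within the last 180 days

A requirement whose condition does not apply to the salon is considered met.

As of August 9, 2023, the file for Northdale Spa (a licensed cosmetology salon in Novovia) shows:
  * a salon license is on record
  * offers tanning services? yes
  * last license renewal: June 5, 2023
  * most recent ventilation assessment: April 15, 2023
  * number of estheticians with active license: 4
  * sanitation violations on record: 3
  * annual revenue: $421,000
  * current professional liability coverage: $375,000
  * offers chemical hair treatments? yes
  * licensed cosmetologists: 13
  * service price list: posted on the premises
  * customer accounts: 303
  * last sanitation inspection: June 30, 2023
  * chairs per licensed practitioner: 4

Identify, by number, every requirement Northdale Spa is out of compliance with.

1

1. license renewal 65 days ago vs limit 60 → not met
2. service price list present → met
3. sanitation violations on record 3 ≤ 4 → met
4. salon license present → met
5. estheticians with active license 4 ≥ 3 → met
6. sanitation inspection 40 days ago vs limit 45 → met
7. condition 'offers tanning services' holds; licensed cosmetologists 13 ≥ 7 → met
8. professional liability coverage $375,000 ≥ $350,000 → met
9. condition 'offers chemical hair treatments' holds; chairs per licensed practitioner 4 ≤ 4 → met
10. ventilation assessment 116 days ago vs limit 180 → met
Not met: 1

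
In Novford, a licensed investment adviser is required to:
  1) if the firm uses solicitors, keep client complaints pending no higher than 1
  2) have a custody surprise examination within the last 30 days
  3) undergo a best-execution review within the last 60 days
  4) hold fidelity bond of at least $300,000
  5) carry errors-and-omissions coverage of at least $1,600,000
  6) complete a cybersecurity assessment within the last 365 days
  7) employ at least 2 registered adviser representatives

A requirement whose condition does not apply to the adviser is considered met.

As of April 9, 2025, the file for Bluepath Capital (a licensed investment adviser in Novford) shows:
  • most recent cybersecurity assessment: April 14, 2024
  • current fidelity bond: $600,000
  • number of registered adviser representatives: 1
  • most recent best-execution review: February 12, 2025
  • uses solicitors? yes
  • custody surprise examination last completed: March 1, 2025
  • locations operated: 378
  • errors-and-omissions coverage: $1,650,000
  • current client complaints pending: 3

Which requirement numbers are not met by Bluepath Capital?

1. condition 'uses solicitors' holds; client complaints pending 3 > 1 → not met
2. custody surprise examination 39 days ago vs limit 30 → not met
3. best-execution review 56 days ago vs limit 60 → met
4. fidelity bond $600,000 ≥ $300,000 → met
5. errors-and-omissions coverage $1,650,000 ≥ $1,600,000 → met
6. cybersecurity assessment 360 days ago vs limit 365 → met
7. registered adviser representatives 1 < 2 → not met
Not met: 1, 2, 7

1, 2, 7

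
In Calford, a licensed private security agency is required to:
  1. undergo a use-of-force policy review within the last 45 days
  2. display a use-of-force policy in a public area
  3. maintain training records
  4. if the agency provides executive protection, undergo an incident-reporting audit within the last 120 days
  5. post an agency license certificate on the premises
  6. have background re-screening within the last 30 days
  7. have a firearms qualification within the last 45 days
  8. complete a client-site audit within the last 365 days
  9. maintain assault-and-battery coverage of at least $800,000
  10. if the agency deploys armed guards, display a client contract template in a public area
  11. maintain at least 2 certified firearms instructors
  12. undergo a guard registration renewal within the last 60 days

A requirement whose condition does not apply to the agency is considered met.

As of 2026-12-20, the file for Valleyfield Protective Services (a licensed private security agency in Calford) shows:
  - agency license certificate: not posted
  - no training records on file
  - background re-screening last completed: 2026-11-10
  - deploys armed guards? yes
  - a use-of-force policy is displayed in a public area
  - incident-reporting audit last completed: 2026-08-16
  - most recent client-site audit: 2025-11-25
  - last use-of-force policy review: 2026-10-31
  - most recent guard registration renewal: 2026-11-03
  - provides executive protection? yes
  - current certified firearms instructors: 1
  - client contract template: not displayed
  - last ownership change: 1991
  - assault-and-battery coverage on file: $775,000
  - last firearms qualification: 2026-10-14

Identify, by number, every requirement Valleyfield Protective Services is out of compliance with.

1, 3, 4, 5, 6, 7, 8, 9, 10, 11

1. use-of-force policy review 50 days ago vs limit 45 → not met
2. use-of-force policy present → met
3. training records absent → not met
4. condition 'provides executive protection' holds; incident-reporting audit 126 days ago vs limit 120 → not met
5. agency license certificate absent → not met
6. background re-screening 40 days ago vs limit 30 → not met
7. firearms qualification 67 days ago vs limit 45 → not met
8. client-site audit 390 days ago vs limit 365 → not met
9. assault-and-battery coverage $775,000 < $800,000 → not met
10. condition 'deploys armed guards' holds; client contract template absent → not met
11. certified firearms instructors 1 < 2 → not met
12. guard registration renewal 47 days ago vs limit 60 → met
Not met: 1, 3, 4, 5, 6, 7, 8, 9, 10, 11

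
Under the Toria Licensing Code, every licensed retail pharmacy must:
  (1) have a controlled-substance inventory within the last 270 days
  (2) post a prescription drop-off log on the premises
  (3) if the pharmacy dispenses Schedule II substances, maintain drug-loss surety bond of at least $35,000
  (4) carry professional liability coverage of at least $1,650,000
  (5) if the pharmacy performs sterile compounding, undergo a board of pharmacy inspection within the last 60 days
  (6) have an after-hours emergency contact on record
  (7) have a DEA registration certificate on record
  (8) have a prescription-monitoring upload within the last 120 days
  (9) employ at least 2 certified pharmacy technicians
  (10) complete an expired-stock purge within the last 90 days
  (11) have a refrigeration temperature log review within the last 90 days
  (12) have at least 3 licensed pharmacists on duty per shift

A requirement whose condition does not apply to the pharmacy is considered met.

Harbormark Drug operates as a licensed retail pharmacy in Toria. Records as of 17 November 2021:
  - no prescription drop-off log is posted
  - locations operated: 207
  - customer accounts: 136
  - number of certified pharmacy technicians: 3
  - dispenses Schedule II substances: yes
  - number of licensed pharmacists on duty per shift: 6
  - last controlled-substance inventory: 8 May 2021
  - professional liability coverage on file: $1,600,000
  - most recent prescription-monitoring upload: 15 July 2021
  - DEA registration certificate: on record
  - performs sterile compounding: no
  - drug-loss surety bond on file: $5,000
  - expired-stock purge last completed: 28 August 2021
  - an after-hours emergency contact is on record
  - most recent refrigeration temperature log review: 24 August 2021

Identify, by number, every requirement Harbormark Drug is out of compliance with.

1. controlled-substance inventory 193 days ago vs limit 270 → met
2. prescription drop-off log absent → not met
3. condition 'dispenses Schedule II substances' holds; drug-loss surety bond $5,000 < $35,000 → not met
4. professional liability coverage $1,600,000 < $1,650,000 → not met
5. condition 'performs sterile compounding' does not hold → requirement n/a → met
6. after-hours emergency contact present → met
7. DEA registration certificate present → met
8. prescription-monitoring upload 125 days ago vs limit 120 → not met
9. certified pharmacy technicians 3 ≥ 2 → met
10. expired-stock purge 81 days ago vs limit 90 → met
11. refrigeration temperature log review 85 days ago vs limit 90 → met
12. licensed pharmacists on duty per shift 6 ≥ 3 → met
Not met: 2, 3, 4, 8

2, 3, 4, 8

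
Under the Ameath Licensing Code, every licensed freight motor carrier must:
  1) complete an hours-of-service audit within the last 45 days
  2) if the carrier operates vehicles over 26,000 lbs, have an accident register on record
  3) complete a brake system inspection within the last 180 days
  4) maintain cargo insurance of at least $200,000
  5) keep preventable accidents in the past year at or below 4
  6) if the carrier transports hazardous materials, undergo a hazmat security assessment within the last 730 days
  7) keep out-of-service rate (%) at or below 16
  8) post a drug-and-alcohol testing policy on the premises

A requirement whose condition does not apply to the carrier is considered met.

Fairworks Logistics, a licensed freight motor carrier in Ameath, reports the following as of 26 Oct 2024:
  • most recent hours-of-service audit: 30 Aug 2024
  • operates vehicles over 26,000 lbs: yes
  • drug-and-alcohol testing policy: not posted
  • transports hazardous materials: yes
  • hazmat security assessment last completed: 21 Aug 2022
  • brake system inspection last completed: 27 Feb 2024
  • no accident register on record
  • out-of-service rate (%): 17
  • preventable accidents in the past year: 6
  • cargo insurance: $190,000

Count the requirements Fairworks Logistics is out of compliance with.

1. hours-of-service audit 57 days ago vs limit 45 → not met
2. condition 'operates vehicles over 26,000 lbs' holds; accident register absent → not met
3. brake system inspection 242 days ago vs limit 180 → not met
4. cargo insurance $190,000 < $200,000 → not met
5. preventable accidents in the past year 6 > 4 → not met
6. condition 'transports hazardous materials' holds; hazmat security assessment 797 days ago vs limit 730 → not met
7. out-of-service rate (%) 17 > 16 → not met
8. drug-and-alcohol testing policy absent → not met
Not met: 8 of 8

8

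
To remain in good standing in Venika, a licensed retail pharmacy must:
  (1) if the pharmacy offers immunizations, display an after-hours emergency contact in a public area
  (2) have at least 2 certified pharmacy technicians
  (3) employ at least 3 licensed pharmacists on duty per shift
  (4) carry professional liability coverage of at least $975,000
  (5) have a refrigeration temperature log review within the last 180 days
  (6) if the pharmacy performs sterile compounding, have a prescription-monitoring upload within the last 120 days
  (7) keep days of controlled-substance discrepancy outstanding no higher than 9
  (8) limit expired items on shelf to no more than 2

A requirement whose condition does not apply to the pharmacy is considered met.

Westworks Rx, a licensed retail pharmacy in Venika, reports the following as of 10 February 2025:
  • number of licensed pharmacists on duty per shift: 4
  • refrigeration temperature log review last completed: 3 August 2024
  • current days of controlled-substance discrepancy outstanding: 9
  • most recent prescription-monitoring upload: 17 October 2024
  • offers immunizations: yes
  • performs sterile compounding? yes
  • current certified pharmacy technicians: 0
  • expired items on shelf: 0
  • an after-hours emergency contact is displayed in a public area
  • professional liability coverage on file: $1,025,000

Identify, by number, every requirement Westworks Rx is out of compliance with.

1. condition 'offers immunizations' holds; after-hours emergency contact present → met
2. certified pharmacy technicians 0 < 2 → not met
3. licensed pharmacists on duty per shift 4 ≥ 3 → met
4. professional liability coverage $1,025,000 ≥ $975,000 → met
5. refrigeration temperature log review 191 days ago vs limit 180 → not met
6. condition 'performs sterile compounding' holds; prescription-monitoring upload 116 days ago vs limit 120 → met
7. days of controlled-substance discrepancy outstanding 9 ≤ 9 → met
8. expired items on shelf 0 ≤ 2 → met
Not met: 2, 5

2, 5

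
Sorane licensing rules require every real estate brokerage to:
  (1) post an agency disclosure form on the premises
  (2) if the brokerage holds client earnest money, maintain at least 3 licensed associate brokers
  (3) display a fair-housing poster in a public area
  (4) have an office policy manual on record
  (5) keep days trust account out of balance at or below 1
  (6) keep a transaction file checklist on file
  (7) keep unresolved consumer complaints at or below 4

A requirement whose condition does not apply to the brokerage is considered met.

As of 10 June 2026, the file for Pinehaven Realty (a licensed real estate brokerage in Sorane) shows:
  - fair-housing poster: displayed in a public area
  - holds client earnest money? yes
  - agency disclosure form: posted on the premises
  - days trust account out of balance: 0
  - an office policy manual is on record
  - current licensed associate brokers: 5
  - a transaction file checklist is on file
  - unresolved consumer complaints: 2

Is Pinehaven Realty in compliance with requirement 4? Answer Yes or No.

Yes

4. office policy manual present → met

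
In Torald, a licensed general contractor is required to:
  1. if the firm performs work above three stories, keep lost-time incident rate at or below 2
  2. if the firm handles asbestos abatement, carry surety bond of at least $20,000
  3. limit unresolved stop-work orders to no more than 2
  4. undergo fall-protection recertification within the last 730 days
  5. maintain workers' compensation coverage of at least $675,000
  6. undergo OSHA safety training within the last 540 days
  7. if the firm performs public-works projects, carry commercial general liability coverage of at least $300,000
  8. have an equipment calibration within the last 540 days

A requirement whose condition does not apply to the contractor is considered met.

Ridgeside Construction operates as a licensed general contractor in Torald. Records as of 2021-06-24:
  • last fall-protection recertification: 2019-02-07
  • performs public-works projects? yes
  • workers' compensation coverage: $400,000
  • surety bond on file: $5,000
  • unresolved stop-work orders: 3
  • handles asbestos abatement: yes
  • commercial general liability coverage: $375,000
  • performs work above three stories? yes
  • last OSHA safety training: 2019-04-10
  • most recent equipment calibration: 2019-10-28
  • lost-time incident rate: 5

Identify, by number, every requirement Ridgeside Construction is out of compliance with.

1, 2, 3, 4, 5, 6, 8

1. condition 'performs work above three stories' holds; lost-time incident rate 5 > 2 → not met
2. condition 'handles asbestos abatement' holds; surety bond $5,000 < $20,000 → not met
3. unresolved stop-work orders 3 > 2 → not met
4. fall-protection recertification 868 days ago vs limit 730 → not met
5. workers' compensation coverage $400,000 < $675,000 → not met
6. OSHA safety training 806 days ago vs limit 540 → not met
7. condition 'performs public-works projects' holds; commercial general liability coverage $375,000 ≥ $300,000 → met
8. equipment calibration 605 days ago vs limit 540 → not met
Not met: 1, 2, 3, 4, 5, 6, 8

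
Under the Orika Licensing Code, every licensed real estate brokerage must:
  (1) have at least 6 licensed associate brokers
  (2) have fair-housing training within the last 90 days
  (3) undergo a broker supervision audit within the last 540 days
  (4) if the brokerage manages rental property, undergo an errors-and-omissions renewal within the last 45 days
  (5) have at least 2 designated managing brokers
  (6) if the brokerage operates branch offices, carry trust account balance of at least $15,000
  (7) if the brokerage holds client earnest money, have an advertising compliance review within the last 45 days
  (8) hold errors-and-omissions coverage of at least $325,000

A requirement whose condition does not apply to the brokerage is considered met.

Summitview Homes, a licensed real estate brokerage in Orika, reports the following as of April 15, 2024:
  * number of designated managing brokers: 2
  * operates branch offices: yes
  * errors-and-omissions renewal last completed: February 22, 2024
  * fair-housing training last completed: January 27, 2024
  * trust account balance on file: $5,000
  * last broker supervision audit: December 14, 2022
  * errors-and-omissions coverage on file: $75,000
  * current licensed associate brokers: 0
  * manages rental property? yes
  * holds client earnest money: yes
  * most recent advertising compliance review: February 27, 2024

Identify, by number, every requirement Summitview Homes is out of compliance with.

1, 4, 6, 7, 8

1. licensed associate brokers 0 < 6 → not met
2. fair-housing training 79 days ago vs limit 90 → met
3. broker supervision audit 488 days ago vs limit 540 → met
4. condition 'manages rental property' holds; errors-and-omissions renewal 53 days ago vs limit 45 → not met
5. designated managing brokers 2 ≥ 2 → met
6. condition 'operates branch offices' holds; trust account balance $5,000 < $15,000 → not met
7. condition 'holds client earnest money' holds; advertising compliance review 48 days ago vs limit 45 → not met
8. errors-and-omissions coverage $75,000 < $325,000 → not met
Not met: 1, 4, 6, 7, 8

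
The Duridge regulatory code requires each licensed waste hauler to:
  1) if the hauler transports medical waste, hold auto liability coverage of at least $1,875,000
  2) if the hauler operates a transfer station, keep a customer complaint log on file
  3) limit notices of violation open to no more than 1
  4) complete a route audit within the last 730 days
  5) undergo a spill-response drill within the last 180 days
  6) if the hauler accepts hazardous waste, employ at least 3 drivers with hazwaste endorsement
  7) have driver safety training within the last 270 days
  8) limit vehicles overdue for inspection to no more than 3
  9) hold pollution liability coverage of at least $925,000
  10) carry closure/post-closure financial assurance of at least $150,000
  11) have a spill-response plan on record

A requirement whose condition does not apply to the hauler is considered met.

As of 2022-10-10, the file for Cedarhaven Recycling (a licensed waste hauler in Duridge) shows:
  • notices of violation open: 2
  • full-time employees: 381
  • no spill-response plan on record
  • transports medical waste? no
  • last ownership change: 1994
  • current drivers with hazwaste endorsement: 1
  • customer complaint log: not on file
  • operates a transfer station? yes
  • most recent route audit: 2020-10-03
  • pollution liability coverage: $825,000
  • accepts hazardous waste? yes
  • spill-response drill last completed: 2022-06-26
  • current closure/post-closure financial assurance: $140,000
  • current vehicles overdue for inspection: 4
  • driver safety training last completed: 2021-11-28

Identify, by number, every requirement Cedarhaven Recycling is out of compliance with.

1. condition 'transports medical waste' does not hold → requirement n/a → met
2. condition 'operates a transfer station' holds; customer complaint log absent → not met
3. notices of violation open 2 > 1 → not met
4. route audit 737 days ago vs limit 730 → not met
5. spill-response drill 106 days ago vs limit 180 → met
6. condition 'accepts hazardous waste' holds; drivers with hazwaste endorsement 1 < 3 → not met
7. driver safety training 316 days ago vs limit 270 → not met
8. vehicles overdue for inspection 4 > 3 → not met
9. pollution liability coverage $825,000 < $925,000 → not met
10. closure/post-closure financial assurance $140,000 < $150,000 → not met
11. spill-response plan absent → not met
Not met: 2, 3, 4, 6, 7, 8, 9, 10, 11

2, 3, 4, 6, 7, 8, 9, 10, 11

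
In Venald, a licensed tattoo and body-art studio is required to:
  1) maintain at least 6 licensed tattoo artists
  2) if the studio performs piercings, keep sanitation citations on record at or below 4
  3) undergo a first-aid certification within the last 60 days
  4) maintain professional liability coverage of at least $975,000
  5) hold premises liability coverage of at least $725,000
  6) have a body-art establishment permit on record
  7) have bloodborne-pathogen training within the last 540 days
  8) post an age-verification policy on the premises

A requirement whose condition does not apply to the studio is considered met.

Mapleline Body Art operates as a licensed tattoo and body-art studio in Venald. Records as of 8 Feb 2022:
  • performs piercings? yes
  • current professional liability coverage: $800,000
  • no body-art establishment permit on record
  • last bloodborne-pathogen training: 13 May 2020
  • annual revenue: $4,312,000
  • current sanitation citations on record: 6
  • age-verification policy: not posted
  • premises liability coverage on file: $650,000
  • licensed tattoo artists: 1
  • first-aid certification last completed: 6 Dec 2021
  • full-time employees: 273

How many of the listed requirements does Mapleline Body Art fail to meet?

8

1. licensed tattoo artists 1 < 6 → not met
2. condition 'performs piercings' holds; sanitation citations on record 6 > 4 → not met
3. first-aid certification 64 days ago vs limit 60 → not met
4. professional liability coverage $800,000 < $975,000 → not met
5. premises liability coverage $650,000 < $725,000 → not met
6. body-art establishment permit absent → not met
7. bloodborne-pathogen training 636 days ago vs limit 540 → not met
8. age-verification policy absent → not met
Not met: 8 of 8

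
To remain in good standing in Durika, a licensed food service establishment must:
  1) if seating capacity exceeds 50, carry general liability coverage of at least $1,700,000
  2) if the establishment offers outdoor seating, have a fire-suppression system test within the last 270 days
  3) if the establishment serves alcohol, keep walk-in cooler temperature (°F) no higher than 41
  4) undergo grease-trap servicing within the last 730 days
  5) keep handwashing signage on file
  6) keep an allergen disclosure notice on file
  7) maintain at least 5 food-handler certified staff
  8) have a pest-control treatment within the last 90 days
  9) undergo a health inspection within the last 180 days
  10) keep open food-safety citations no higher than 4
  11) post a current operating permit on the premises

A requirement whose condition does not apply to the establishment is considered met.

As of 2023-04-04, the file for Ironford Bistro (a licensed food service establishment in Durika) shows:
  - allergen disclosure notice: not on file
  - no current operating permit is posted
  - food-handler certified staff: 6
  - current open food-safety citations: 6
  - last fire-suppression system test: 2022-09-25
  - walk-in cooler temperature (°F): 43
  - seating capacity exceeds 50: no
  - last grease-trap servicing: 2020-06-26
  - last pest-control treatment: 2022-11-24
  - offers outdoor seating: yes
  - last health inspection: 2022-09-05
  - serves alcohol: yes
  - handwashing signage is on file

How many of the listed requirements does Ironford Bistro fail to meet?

1. condition 'seating capacity exceeds 50' does not hold → requirement n/a → met
2. condition 'offers outdoor seating' holds; fire-suppression system test 191 days ago vs limit 270 → met
3. condition 'serves alcohol' holds; walk-in cooler temperature (°F) 43 > 41 → not met
4. grease-trap servicing 1012 days ago vs limit 730 → not met
5. handwashing signage present → met
6. allergen disclosure notice absent → not met
7. food-handler certified staff 6 ≥ 5 → met
8. pest-control treatment 131 days ago vs limit 90 → not met
9. health inspection 211 days ago vs limit 180 → not met
10. open food-safety citations 6 > 4 → not met
11. current operating permit absent → not met
Not met: 7 of 11

7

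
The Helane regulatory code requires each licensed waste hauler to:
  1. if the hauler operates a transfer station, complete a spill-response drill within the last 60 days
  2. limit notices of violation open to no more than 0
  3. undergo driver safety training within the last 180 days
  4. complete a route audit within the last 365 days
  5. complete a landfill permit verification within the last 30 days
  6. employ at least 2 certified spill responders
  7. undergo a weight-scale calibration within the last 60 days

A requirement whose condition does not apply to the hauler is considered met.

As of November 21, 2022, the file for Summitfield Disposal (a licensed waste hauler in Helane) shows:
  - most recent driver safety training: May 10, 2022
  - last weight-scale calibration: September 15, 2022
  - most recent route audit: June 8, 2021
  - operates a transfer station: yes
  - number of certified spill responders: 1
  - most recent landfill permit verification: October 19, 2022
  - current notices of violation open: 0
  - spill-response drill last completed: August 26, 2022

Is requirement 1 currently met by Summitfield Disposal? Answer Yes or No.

1. condition 'operates a transfer station' holds; spill-response drill 87 days ago vs limit 60 → not met

No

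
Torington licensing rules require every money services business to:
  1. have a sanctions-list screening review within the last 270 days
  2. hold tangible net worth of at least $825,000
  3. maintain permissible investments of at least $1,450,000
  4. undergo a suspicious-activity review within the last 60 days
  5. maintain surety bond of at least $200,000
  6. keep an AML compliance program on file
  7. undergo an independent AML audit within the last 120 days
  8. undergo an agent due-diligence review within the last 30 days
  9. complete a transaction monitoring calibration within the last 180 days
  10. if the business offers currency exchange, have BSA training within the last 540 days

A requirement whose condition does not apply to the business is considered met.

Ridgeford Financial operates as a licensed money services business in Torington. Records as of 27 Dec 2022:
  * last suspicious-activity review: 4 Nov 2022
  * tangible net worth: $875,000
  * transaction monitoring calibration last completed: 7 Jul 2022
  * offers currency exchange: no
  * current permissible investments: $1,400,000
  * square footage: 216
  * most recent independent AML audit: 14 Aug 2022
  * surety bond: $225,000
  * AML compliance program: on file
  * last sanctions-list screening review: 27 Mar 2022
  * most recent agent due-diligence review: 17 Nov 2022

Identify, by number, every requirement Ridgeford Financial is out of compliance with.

1, 3, 7, 8

1. sanctions-list screening review 275 days ago vs limit 270 → not met
2. tangible net worth $875,000 ≥ $825,000 → met
3. permissible investments $1,400,000 < $1,450,000 → not met
4. suspicious-activity review 53 days ago vs limit 60 → met
5. surety bond $225,000 ≥ $200,000 → met
6. AML compliance program present → met
7. independent AML audit 135 days ago vs limit 120 → not met
8. agent due-diligence review 40 days ago vs limit 30 → not met
9. transaction monitoring calibration 173 days ago vs limit 180 → met
10. condition 'offers currency exchange' does not hold → requirement n/a → met
Not met: 1, 3, 7, 8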